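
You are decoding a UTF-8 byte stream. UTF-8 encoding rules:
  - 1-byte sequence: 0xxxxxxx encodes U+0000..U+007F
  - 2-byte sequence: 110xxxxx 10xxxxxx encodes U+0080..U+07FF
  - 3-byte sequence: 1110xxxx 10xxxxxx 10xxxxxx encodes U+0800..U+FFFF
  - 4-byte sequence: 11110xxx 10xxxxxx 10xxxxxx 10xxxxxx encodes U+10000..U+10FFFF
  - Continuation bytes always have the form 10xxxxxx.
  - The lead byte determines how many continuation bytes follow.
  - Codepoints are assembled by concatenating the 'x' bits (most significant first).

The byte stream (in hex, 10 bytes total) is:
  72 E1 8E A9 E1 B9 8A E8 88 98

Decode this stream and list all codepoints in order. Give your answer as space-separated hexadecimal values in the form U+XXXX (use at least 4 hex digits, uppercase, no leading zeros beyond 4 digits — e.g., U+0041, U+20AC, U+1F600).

Answer: U+0072 U+13A9 U+1E4A U+8218

Derivation:
Byte[0]=72: 1-byte ASCII. cp=U+0072
Byte[1]=E1: 3-byte lead, need 2 cont bytes. acc=0x1
Byte[2]=8E: continuation. acc=(acc<<6)|0x0E=0x4E
Byte[3]=A9: continuation. acc=(acc<<6)|0x29=0x13A9
Completed: cp=U+13A9 (starts at byte 1)
Byte[4]=E1: 3-byte lead, need 2 cont bytes. acc=0x1
Byte[5]=B9: continuation. acc=(acc<<6)|0x39=0x79
Byte[6]=8A: continuation. acc=(acc<<6)|0x0A=0x1E4A
Completed: cp=U+1E4A (starts at byte 4)
Byte[7]=E8: 3-byte lead, need 2 cont bytes. acc=0x8
Byte[8]=88: continuation. acc=(acc<<6)|0x08=0x208
Byte[9]=98: continuation. acc=(acc<<6)|0x18=0x8218
Completed: cp=U+8218 (starts at byte 7)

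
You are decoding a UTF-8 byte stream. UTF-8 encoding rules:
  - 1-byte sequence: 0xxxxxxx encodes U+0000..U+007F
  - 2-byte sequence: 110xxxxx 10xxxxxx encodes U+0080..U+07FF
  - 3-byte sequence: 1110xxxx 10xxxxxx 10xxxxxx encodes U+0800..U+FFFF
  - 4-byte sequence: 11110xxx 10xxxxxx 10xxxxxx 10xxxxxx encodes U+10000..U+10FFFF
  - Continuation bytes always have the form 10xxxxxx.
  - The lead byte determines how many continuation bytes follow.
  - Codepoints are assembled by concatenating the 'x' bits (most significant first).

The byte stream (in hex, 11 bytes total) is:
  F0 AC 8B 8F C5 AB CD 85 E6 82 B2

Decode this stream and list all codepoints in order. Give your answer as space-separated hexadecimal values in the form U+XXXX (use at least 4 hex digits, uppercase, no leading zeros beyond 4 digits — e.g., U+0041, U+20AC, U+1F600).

Byte[0]=F0: 4-byte lead, need 3 cont bytes. acc=0x0
Byte[1]=AC: continuation. acc=(acc<<6)|0x2C=0x2C
Byte[2]=8B: continuation. acc=(acc<<6)|0x0B=0xB0B
Byte[3]=8F: continuation. acc=(acc<<6)|0x0F=0x2C2CF
Completed: cp=U+2C2CF (starts at byte 0)
Byte[4]=C5: 2-byte lead, need 1 cont bytes. acc=0x5
Byte[5]=AB: continuation. acc=(acc<<6)|0x2B=0x16B
Completed: cp=U+016B (starts at byte 4)
Byte[6]=CD: 2-byte lead, need 1 cont bytes. acc=0xD
Byte[7]=85: continuation. acc=(acc<<6)|0x05=0x345
Completed: cp=U+0345 (starts at byte 6)
Byte[8]=E6: 3-byte lead, need 2 cont bytes. acc=0x6
Byte[9]=82: continuation. acc=(acc<<6)|0x02=0x182
Byte[10]=B2: continuation. acc=(acc<<6)|0x32=0x60B2
Completed: cp=U+60B2 (starts at byte 8)

Answer: U+2C2CF U+016B U+0345 U+60B2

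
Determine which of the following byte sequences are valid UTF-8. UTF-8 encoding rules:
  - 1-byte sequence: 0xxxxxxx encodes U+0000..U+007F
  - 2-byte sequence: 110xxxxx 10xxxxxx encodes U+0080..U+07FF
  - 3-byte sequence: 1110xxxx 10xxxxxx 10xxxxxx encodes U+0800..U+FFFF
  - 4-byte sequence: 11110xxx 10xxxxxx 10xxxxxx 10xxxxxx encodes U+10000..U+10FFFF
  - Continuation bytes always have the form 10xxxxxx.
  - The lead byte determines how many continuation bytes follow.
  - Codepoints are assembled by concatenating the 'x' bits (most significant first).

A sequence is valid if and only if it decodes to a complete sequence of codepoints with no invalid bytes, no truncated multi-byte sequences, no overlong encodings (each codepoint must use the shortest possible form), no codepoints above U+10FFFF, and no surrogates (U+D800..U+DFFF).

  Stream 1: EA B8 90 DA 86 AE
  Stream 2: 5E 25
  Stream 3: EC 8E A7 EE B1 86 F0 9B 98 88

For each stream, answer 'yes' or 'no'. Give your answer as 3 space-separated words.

Answer: no yes yes

Derivation:
Stream 1: error at byte offset 5. INVALID
Stream 2: decodes cleanly. VALID
Stream 3: decodes cleanly. VALID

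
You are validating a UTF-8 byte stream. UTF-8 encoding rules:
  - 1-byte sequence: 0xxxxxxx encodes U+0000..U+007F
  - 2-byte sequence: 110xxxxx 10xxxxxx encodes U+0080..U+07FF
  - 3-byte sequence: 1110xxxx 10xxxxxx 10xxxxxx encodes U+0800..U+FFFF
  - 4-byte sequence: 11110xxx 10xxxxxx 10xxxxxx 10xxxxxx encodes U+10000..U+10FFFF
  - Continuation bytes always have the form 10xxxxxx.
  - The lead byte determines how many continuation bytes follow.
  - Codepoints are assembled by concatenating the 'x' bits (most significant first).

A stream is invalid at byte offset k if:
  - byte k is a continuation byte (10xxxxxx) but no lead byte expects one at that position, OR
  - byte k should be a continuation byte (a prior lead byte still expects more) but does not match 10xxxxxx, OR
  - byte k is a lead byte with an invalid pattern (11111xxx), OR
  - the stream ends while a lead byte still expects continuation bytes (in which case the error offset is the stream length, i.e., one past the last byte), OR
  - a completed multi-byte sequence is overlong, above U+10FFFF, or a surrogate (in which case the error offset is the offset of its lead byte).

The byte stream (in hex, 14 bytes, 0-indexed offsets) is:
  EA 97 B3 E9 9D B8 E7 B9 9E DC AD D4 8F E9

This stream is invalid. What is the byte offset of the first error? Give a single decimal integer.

Byte[0]=EA: 3-byte lead, need 2 cont bytes. acc=0xA
Byte[1]=97: continuation. acc=(acc<<6)|0x17=0x297
Byte[2]=B3: continuation. acc=(acc<<6)|0x33=0xA5F3
Completed: cp=U+A5F3 (starts at byte 0)
Byte[3]=E9: 3-byte lead, need 2 cont bytes. acc=0x9
Byte[4]=9D: continuation. acc=(acc<<6)|0x1D=0x25D
Byte[5]=B8: continuation. acc=(acc<<6)|0x38=0x9778
Completed: cp=U+9778 (starts at byte 3)
Byte[6]=E7: 3-byte lead, need 2 cont bytes. acc=0x7
Byte[7]=B9: continuation. acc=(acc<<6)|0x39=0x1F9
Byte[8]=9E: continuation. acc=(acc<<6)|0x1E=0x7E5E
Completed: cp=U+7E5E (starts at byte 6)
Byte[9]=DC: 2-byte lead, need 1 cont bytes. acc=0x1C
Byte[10]=AD: continuation. acc=(acc<<6)|0x2D=0x72D
Completed: cp=U+072D (starts at byte 9)
Byte[11]=D4: 2-byte lead, need 1 cont bytes. acc=0x14
Byte[12]=8F: continuation. acc=(acc<<6)|0x0F=0x50F
Completed: cp=U+050F (starts at byte 11)
Byte[13]=E9: 3-byte lead, need 2 cont bytes. acc=0x9
Byte[14]: stream ended, expected continuation. INVALID

Answer: 14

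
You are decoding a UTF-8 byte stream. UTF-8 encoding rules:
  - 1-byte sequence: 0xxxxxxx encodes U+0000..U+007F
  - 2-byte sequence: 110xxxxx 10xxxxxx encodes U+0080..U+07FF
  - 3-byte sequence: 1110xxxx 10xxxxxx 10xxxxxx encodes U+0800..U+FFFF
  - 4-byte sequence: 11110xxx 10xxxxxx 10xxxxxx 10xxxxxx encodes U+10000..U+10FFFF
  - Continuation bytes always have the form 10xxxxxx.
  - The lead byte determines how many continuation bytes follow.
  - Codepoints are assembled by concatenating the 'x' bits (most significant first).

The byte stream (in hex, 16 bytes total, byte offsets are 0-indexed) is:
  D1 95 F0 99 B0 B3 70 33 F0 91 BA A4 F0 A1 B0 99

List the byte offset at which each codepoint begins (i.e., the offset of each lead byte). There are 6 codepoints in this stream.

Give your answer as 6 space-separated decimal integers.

Byte[0]=D1: 2-byte lead, need 1 cont bytes. acc=0x11
Byte[1]=95: continuation. acc=(acc<<6)|0x15=0x455
Completed: cp=U+0455 (starts at byte 0)
Byte[2]=F0: 4-byte lead, need 3 cont bytes. acc=0x0
Byte[3]=99: continuation. acc=(acc<<6)|0x19=0x19
Byte[4]=B0: continuation. acc=(acc<<6)|0x30=0x670
Byte[5]=B3: continuation. acc=(acc<<6)|0x33=0x19C33
Completed: cp=U+19C33 (starts at byte 2)
Byte[6]=70: 1-byte ASCII. cp=U+0070
Byte[7]=33: 1-byte ASCII. cp=U+0033
Byte[8]=F0: 4-byte lead, need 3 cont bytes. acc=0x0
Byte[9]=91: continuation. acc=(acc<<6)|0x11=0x11
Byte[10]=BA: continuation. acc=(acc<<6)|0x3A=0x47A
Byte[11]=A4: continuation. acc=(acc<<6)|0x24=0x11EA4
Completed: cp=U+11EA4 (starts at byte 8)
Byte[12]=F0: 4-byte lead, need 3 cont bytes. acc=0x0
Byte[13]=A1: continuation. acc=(acc<<6)|0x21=0x21
Byte[14]=B0: continuation. acc=(acc<<6)|0x30=0x870
Byte[15]=99: continuation. acc=(acc<<6)|0x19=0x21C19
Completed: cp=U+21C19 (starts at byte 12)

Answer: 0 2 6 7 8 12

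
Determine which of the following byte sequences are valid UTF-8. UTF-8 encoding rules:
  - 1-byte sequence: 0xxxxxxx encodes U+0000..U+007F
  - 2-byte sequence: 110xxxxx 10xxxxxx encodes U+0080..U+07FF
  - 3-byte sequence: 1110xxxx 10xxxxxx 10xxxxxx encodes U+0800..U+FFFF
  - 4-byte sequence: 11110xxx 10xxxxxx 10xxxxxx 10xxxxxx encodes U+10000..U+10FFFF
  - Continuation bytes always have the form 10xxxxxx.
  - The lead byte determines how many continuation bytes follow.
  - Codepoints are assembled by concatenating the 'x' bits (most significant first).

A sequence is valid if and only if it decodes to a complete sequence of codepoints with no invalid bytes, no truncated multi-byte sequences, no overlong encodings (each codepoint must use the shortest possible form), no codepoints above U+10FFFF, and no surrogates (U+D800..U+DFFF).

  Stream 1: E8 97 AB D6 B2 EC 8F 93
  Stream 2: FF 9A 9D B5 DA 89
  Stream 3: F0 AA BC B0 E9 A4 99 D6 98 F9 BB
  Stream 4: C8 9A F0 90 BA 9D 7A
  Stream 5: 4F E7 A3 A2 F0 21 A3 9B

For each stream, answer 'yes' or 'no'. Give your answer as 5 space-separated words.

Answer: yes no no yes no

Derivation:
Stream 1: decodes cleanly. VALID
Stream 2: error at byte offset 0. INVALID
Stream 3: error at byte offset 9. INVALID
Stream 4: decodes cleanly. VALID
Stream 5: error at byte offset 5. INVALID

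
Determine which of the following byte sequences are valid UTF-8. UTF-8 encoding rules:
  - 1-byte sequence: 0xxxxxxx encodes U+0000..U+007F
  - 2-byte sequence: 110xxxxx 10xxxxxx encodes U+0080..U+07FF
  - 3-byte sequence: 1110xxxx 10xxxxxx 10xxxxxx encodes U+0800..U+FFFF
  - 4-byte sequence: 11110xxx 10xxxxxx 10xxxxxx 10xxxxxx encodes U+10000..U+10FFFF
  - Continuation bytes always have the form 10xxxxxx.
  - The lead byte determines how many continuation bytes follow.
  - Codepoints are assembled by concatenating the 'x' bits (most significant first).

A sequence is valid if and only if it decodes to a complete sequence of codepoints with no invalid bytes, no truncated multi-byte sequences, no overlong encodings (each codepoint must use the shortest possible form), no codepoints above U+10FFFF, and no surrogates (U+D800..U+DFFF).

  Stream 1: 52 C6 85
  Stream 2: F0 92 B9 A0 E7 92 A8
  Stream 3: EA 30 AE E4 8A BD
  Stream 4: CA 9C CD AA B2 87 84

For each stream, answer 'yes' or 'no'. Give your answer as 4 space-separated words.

Answer: yes yes no no

Derivation:
Stream 1: decodes cleanly. VALID
Stream 2: decodes cleanly. VALID
Stream 3: error at byte offset 1. INVALID
Stream 4: error at byte offset 4. INVALID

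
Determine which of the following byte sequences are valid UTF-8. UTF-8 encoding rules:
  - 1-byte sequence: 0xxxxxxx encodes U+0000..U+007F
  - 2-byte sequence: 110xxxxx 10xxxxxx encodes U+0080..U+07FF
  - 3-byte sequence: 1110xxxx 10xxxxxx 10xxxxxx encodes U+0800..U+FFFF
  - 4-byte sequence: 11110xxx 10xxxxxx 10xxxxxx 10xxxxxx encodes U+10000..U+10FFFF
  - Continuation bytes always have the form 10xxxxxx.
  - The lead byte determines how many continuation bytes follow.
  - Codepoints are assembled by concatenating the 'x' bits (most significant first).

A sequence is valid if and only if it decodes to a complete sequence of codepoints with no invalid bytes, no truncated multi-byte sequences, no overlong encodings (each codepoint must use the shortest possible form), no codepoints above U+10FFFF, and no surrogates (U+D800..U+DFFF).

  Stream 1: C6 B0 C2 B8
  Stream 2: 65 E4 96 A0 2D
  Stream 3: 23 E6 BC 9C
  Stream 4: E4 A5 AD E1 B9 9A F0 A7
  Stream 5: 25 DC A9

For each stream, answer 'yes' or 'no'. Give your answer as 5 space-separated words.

Answer: yes yes yes no yes

Derivation:
Stream 1: decodes cleanly. VALID
Stream 2: decodes cleanly. VALID
Stream 3: decodes cleanly. VALID
Stream 4: error at byte offset 8. INVALID
Stream 5: decodes cleanly. VALID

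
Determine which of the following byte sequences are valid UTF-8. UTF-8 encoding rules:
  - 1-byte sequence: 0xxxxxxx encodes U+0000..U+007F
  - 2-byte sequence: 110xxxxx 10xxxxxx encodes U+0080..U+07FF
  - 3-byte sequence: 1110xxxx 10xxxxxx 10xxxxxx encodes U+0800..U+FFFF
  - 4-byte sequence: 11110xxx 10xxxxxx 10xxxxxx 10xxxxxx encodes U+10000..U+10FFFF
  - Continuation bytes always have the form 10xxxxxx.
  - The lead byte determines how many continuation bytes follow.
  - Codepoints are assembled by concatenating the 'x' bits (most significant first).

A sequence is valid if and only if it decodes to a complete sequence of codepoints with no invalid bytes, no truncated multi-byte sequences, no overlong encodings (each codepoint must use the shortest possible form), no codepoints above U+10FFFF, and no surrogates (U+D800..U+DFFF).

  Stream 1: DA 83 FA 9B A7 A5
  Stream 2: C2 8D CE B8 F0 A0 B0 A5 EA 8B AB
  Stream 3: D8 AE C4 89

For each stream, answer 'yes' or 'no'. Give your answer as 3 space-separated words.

Answer: no yes yes

Derivation:
Stream 1: error at byte offset 2. INVALID
Stream 2: decodes cleanly. VALID
Stream 3: decodes cleanly. VALID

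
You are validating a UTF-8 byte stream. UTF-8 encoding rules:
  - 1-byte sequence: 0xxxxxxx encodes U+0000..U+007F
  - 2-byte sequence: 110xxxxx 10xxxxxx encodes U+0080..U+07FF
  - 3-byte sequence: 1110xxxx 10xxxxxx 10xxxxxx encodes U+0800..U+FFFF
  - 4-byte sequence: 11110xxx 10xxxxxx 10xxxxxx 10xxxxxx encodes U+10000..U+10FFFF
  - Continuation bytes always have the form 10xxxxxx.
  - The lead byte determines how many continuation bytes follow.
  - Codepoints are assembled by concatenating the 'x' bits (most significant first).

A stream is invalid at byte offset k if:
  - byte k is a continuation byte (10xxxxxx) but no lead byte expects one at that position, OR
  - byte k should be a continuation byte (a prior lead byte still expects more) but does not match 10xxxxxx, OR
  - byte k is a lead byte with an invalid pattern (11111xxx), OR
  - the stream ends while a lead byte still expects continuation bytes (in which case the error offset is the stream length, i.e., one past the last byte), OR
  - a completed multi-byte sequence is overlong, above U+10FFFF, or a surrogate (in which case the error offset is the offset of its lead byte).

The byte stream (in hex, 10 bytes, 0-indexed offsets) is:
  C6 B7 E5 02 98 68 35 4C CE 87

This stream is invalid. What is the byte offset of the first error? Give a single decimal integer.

Answer: 3

Derivation:
Byte[0]=C6: 2-byte lead, need 1 cont bytes. acc=0x6
Byte[1]=B7: continuation. acc=(acc<<6)|0x37=0x1B7
Completed: cp=U+01B7 (starts at byte 0)
Byte[2]=E5: 3-byte lead, need 2 cont bytes. acc=0x5
Byte[3]=02: expected 10xxxxxx continuation. INVALID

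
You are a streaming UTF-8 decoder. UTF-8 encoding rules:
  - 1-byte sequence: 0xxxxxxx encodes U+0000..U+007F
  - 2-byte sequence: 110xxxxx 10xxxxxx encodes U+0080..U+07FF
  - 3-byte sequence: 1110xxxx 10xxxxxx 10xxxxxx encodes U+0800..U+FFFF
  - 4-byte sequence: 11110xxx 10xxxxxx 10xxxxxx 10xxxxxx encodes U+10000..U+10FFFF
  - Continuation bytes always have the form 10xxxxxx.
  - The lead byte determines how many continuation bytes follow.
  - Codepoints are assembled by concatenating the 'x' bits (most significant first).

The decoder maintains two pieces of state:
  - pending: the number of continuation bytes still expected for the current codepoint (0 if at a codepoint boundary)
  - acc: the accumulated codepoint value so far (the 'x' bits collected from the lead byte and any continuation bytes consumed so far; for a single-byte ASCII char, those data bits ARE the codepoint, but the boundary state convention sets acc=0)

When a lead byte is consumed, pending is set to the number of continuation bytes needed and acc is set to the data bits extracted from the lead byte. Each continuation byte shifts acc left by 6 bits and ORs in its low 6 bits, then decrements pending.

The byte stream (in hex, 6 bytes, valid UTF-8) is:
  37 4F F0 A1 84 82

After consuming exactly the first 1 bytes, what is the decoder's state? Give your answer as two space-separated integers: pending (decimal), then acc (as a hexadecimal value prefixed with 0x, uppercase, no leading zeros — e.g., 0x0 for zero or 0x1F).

Answer: 0 0x0

Derivation:
Byte[0]=37: 1-byte. pending=0, acc=0x0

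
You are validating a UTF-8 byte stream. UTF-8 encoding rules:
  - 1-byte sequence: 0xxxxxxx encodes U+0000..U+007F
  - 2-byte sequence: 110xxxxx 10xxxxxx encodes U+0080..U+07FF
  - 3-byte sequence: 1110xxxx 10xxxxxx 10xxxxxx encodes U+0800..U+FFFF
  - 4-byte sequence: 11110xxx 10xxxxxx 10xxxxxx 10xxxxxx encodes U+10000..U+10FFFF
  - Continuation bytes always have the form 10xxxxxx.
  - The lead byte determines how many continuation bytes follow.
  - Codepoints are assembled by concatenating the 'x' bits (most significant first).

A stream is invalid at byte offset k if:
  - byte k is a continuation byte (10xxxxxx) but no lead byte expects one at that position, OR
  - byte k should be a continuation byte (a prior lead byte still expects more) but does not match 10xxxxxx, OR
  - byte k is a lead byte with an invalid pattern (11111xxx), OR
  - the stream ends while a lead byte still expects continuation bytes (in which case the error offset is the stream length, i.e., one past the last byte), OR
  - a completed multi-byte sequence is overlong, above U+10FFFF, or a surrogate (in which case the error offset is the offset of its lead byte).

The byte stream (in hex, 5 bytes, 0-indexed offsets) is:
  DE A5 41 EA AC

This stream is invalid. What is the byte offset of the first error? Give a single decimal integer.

Byte[0]=DE: 2-byte lead, need 1 cont bytes. acc=0x1E
Byte[1]=A5: continuation. acc=(acc<<6)|0x25=0x7A5
Completed: cp=U+07A5 (starts at byte 0)
Byte[2]=41: 1-byte ASCII. cp=U+0041
Byte[3]=EA: 3-byte lead, need 2 cont bytes. acc=0xA
Byte[4]=AC: continuation. acc=(acc<<6)|0x2C=0x2AC
Byte[5]: stream ended, expected continuation. INVALID

Answer: 5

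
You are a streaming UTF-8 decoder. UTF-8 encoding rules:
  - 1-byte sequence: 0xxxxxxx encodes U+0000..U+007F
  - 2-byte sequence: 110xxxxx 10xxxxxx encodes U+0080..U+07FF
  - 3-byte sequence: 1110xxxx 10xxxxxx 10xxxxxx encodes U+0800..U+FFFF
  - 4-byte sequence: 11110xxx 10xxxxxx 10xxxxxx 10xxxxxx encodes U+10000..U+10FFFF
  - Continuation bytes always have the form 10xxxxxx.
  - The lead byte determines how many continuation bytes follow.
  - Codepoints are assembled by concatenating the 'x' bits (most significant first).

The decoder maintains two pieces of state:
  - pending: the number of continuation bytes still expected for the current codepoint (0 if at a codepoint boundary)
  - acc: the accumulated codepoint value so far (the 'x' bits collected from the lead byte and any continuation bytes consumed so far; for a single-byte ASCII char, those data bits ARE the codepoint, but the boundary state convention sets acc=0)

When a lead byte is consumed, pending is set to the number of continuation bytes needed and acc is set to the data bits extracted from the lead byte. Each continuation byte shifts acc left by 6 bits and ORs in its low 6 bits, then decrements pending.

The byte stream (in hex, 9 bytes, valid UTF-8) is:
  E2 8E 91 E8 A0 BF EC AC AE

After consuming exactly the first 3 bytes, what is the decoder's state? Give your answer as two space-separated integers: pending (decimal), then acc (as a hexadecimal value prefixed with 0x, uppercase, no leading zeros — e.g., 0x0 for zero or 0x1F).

Byte[0]=E2: 3-byte lead. pending=2, acc=0x2
Byte[1]=8E: continuation. acc=(acc<<6)|0x0E=0x8E, pending=1
Byte[2]=91: continuation. acc=(acc<<6)|0x11=0x2391, pending=0

Answer: 0 0x2391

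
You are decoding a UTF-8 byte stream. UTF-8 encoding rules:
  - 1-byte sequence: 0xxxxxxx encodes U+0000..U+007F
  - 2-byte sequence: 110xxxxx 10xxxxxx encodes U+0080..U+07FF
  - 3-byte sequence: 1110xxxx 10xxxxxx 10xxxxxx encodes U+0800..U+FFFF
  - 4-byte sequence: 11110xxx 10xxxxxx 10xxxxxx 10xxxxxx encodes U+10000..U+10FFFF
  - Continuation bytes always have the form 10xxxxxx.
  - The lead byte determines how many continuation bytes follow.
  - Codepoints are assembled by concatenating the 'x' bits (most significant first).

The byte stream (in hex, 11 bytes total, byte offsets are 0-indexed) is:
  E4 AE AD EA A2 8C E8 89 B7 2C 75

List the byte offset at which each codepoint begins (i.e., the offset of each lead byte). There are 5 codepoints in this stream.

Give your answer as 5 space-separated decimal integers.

Answer: 0 3 6 9 10

Derivation:
Byte[0]=E4: 3-byte lead, need 2 cont bytes. acc=0x4
Byte[1]=AE: continuation. acc=(acc<<6)|0x2E=0x12E
Byte[2]=AD: continuation. acc=(acc<<6)|0x2D=0x4BAD
Completed: cp=U+4BAD (starts at byte 0)
Byte[3]=EA: 3-byte lead, need 2 cont bytes. acc=0xA
Byte[4]=A2: continuation. acc=(acc<<6)|0x22=0x2A2
Byte[5]=8C: continuation. acc=(acc<<6)|0x0C=0xA88C
Completed: cp=U+A88C (starts at byte 3)
Byte[6]=E8: 3-byte lead, need 2 cont bytes. acc=0x8
Byte[7]=89: continuation. acc=(acc<<6)|0x09=0x209
Byte[8]=B7: continuation. acc=(acc<<6)|0x37=0x8277
Completed: cp=U+8277 (starts at byte 6)
Byte[9]=2C: 1-byte ASCII. cp=U+002C
Byte[10]=75: 1-byte ASCII. cp=U+0075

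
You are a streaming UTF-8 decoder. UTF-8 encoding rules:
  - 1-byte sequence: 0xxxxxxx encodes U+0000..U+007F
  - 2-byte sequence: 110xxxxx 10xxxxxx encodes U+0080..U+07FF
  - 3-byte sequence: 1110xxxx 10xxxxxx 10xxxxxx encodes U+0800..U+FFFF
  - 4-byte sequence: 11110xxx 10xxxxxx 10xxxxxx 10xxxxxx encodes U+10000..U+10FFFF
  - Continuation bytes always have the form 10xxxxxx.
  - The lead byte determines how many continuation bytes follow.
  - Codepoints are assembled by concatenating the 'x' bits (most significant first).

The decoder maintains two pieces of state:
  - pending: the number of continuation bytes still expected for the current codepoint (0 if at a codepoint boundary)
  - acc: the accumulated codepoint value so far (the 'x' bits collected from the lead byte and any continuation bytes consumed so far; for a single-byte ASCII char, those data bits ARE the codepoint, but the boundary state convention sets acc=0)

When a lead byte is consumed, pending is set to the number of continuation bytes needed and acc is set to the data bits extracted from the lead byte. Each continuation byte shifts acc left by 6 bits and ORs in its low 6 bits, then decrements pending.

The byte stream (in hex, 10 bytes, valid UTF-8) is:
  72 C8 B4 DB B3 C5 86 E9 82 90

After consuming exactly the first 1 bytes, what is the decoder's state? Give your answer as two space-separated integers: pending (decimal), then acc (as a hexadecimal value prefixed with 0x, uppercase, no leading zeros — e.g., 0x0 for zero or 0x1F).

Byte[0]=72: 1-byte. pending=0, acc=0x0

Answer: 0 0x0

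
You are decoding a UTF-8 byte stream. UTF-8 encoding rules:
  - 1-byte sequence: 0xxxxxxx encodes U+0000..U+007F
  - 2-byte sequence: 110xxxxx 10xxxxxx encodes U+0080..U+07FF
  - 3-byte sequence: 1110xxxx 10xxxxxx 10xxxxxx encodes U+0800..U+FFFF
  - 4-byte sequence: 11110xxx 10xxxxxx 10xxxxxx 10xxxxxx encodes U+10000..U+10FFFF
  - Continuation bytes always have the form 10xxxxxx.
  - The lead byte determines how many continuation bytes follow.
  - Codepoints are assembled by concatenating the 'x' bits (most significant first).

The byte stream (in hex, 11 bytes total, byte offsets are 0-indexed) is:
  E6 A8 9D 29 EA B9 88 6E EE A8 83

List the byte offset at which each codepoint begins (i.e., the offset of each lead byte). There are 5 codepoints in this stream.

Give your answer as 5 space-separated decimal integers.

Answer: 0 3 4 7 8

Derivation:
Byte[0]=E6: 3-byte lead, need 2 cont bytes. acc=0x6
Byte[1]=A8: continuation. acc=(acc<<6)|0x28=0x1A8
Byte[2]=9D: continuation. acc=(acc<<6)|0x1D=0x6A1D
Completed: cp=U+6A1D (starts at byte 0)
Byte[3]=29: 1-byte ASCII. cp=U+0029
Byte[4]=EA: 3-byte lead, need 2 cont bytes. acc=0xA
Byte[5]=B9: continuation. acc=(acc<<6)|0x39=0x2B9
Byte[6]=88: continuation. acc=(acc<<6)|0x08=0xAE48
Completed: cp=U+AE48 (starts at byte 4)
Byte[7]=6E: 1-byte ASCII. cp=U+006E
Byte[8]=EE: 3-byte lead, need 2 cont bytes. acc=0xE
Byte[9]=A8: continuation. acc=(acc<<6)|0x28=0x3A8
Byte[10]=83: continuation. acc=(acc<<6)|0x03=0xEA03
Completed: cp=U+EA03 (starts at byte 8)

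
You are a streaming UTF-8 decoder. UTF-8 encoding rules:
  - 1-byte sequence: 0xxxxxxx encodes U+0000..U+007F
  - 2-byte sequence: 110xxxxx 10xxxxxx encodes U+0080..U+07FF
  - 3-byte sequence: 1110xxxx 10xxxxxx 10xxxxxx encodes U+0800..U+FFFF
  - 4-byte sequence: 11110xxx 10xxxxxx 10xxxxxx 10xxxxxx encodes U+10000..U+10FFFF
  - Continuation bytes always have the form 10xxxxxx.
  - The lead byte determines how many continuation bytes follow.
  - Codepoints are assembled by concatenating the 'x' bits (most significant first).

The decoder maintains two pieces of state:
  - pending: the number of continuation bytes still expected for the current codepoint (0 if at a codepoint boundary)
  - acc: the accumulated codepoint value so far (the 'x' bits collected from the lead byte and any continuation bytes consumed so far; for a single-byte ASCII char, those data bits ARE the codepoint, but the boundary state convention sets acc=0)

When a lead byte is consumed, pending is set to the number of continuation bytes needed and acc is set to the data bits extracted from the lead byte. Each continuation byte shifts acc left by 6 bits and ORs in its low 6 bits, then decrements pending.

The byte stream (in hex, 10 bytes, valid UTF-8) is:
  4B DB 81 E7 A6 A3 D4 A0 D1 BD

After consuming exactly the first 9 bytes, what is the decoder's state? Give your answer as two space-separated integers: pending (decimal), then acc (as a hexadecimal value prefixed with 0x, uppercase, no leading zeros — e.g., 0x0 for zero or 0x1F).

Byte[0]=4B: 1-byte. pending=0, acc=0x0
Byte[1]=DB: 2-byte lead. pending=1, acc=0x1B
Byte[2]=81: continuation. acc=(acc<<6)|0x01=0x6C1, pending=0
Byte[3]=E7: 3-byte lead. pending=2, acc=0x7
Byte[4]=A6: continuation. acc=(acc<<6)|0x26=0x1E6, pending=1
Byte[5]=A3: continuation. acc=(acc<<6)|0x23=0x79A3, pending=0
Byte[6]=D4: 2-byte lead. pending=1, acc=0x14
Byte[7]=A0: continuation. acc=(acc<<6)|0x20=0x520, pending=0
Byte[8]=D1: 2-byte lead. pending=1, acc=0x11

Answer: 1 0x11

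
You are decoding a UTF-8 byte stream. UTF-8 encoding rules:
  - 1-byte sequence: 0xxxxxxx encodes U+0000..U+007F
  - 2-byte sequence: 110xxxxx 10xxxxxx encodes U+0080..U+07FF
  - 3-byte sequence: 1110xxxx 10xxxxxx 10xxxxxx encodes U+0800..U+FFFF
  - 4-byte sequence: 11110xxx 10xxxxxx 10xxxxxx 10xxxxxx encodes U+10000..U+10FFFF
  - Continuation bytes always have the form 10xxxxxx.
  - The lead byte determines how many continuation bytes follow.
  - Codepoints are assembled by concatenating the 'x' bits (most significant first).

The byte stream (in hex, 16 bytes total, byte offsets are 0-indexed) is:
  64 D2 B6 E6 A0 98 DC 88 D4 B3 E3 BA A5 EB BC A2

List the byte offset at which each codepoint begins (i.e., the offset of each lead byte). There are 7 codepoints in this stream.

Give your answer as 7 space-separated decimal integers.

Answer: 0 1 3 6 8 10 13

Derivation:
Byte[0]=64: 1-byte ASCII. cp=U+0064
Byte[1]=D2: 2-byte lead, need 1 cont bytes. acc=0x12
Byte[2]=B6: continuation. acc=(acc<<6)|0x36=0x4B6
Completed: cp=U+04B6 (starts at byte 1)
Byte[3]=E6: 3-byte lead, need 2 cont bytes. acc=0x6
Byte[4]=A0: continuation. acc=(acc<<6)|0x20=0x1A0
Byte[5]=98: continuation. acc=(acc<<6)|0x18=0x6818
Completed: cp=U+6818 (starts at byte 3)
Byte[6]=DC: 2-byte lead, need 1 cont bytes. acc=0x1C
Byte[7]=88: continuation. acc=(acc<<6)|0x08=0x708
Completed: cp=U+0708 (starts at byte 6)
Byte[8]=D4: 2-byte lead, need 1 cont bytes. acc=0x14
Byte[9]=B3: continuation. acc=(acc<<6)|0x33=0x533
Completed: cp=U+0533 (starts at byte 8)
Byte[10]=E3: 3-byte lead, need 2 cont bytes. acc=0x3
Byte[11]=BA: continuation. acc=(acc<<6)|0x3A=0xFA
Byte[12]=A5: continuation. acc=(acc<<6)|0x25=0x3EA5
Completed: cp=U+3EA5 (starts at byte 10)
Byte[13]=EB: 3-byte lead, need 2 cont bytes. acc=0xB
Byte[14]=BC: continuation. acc=(acc<<6)|0x3C=0x2FC
Byte[15]=A2: continuation. acc=(acc<<6)|0x22=0xBF22
Completed: cp=U+BF22 (starts at byte 13)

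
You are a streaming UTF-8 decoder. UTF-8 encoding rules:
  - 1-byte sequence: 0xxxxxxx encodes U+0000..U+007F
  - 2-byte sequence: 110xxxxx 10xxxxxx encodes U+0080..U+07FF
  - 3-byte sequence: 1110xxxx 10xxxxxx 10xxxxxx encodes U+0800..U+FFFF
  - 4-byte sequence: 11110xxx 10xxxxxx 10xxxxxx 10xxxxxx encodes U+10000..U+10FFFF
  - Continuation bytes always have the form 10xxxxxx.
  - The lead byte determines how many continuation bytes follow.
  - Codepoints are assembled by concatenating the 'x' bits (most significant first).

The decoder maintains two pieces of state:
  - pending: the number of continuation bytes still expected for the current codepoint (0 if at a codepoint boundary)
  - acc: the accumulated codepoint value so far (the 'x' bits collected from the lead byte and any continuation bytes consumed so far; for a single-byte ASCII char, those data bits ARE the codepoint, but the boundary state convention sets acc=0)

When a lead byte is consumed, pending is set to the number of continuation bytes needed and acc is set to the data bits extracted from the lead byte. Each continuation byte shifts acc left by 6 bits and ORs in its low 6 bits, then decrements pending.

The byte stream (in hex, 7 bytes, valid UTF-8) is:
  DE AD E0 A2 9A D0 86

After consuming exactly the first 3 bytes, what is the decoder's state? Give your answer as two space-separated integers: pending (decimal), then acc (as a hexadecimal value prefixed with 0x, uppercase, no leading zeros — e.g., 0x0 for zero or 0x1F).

Byte[0]=DE: 2-byte lead. pending=1, acc=0x1E
Byte[1]=AD: continuation. acc=(acc<<6)|0x2D=0x7AD, pending=0
Byte[2]=E0: 3-byte lead. pending=2, acc=0x0

Answer: 2 0x0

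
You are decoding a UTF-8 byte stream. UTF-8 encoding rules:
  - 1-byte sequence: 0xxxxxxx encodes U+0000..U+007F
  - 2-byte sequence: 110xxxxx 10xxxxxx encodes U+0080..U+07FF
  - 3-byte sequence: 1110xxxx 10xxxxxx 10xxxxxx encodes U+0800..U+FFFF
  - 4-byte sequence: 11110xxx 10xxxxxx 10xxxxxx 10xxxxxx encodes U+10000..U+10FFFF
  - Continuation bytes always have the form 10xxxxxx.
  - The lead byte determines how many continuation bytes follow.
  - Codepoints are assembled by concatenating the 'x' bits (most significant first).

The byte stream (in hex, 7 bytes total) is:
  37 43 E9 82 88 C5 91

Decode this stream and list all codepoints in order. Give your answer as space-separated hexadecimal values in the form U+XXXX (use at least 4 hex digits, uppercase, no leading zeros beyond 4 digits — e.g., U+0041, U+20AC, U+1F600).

Answer: U+0037 U+0043 U+9088 U+0151

Derivation:
Byte[0]=37: 1-byte ASCII. cp=U+0037
Byte[1]=43: 1-byte ASCII. cp=U+0043
Byte[2]=E9: 3-byte lead, need 2 cont bytes. acc=0x9
Byte[3]=82: continuation. acc=(acc<<6)|0x02=0x242
Byte[4]=88: continuation. acc=(acc<<6)|0x08=0x9088
Completed: cp=U+9088 (starts at byte 2)
Byte[5]=C5: 2-byte lead, need 1 cont bytes. acc=0x5
Byte[6]=91: continuation. acc=(acc<<6)|0x11=0x151
Completed: cp=U+0151 (starts at byte 5)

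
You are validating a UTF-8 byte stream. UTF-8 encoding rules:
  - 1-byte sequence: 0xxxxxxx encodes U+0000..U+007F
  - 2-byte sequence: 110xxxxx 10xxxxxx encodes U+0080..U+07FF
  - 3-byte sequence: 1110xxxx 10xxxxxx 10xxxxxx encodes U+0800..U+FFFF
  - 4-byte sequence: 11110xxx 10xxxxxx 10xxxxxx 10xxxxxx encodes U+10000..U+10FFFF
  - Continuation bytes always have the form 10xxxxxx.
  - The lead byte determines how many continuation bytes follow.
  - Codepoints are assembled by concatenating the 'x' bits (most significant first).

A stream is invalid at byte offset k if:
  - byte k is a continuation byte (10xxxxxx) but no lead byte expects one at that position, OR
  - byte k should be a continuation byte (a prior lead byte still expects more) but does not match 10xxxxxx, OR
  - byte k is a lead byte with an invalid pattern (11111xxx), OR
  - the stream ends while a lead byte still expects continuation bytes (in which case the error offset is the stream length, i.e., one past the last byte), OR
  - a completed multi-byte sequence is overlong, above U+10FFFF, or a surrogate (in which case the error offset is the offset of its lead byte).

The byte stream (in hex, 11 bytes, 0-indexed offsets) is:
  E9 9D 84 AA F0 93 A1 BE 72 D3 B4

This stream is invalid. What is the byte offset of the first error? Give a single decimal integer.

Answer: 3

Derivation:
Byte[0]=E9: 3-byte lead, need 2 cont bytes. acc=0x9
Byte[1]=9D: continuation. acc=(acc<<6)|0x1D=0x25D
Byte[2]=84: continuation. acc=(acc<<6)|0x04=0x9744
Completed: cp=U+9744 (starts at byte 0)
Byte[3]=AA: INVALID lead byte (not 0xxx/110x/1110/11110)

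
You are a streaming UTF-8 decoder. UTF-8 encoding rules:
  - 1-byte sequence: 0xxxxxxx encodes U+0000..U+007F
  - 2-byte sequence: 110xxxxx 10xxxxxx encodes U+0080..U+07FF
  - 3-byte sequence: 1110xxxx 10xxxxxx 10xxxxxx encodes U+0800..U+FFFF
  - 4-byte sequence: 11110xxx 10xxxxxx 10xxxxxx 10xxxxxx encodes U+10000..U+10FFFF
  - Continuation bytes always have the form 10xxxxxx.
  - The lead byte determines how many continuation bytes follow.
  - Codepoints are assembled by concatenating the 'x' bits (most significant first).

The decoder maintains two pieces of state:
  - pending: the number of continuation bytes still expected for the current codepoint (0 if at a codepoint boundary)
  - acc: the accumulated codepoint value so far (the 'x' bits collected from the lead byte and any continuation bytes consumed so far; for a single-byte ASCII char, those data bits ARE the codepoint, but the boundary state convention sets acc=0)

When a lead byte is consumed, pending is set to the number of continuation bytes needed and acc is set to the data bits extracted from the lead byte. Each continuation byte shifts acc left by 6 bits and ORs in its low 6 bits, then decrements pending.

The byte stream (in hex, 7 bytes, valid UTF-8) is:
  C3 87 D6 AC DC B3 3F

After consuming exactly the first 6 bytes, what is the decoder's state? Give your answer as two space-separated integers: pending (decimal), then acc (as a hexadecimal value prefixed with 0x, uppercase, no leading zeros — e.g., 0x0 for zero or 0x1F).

Answer: 0 0x733

Derivation:
Byte[0]=C3: 2-byte lead. pending=1, acc=0x3
Byte[1]=87: continuation. acc=(acc<<6)|0x07=0xC7, pending=0
Byte[2]=D6: 2-byte lead. pending=1, acc=0x16
Byte[3]=AC: continuation. acc=(acc<<6)|0x2C=0x5AC, pending=0
Byte[4]=DC: 2-byte lead. pending=1, acc=0x1C
Byte[5]=B3: continuation. acc=(acc<<6)|0x33=0x733, pending=0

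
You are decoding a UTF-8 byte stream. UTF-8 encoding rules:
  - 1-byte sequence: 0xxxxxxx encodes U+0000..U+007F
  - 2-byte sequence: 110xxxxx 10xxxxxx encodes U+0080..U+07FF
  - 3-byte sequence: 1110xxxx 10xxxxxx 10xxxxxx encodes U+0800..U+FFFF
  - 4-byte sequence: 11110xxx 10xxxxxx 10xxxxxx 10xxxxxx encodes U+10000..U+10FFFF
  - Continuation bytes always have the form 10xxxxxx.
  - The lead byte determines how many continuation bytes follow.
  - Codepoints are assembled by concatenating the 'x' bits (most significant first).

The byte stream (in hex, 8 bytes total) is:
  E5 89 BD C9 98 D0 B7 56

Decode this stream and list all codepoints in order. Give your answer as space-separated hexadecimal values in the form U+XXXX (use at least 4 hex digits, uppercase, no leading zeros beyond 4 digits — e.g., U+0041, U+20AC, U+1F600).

Byte[0]=E5: 3-byte lead, need 2 cont bytes. acc=0x5
Byte[1]=89: continuation. acc=(acc<<6)|0x09=0x149
Byte[2]=BD: continuation. acc=(acc<<6)|0x3D=0x527D
Completed: cp=U+527D (starts at byte 0)
Byte[3]=C9: 2-byte lead, need 1 cont bytes. acc=0x9
Byte[4]=98: continuation. acc=(acc<<6)|0x18=0x258
Completed: cp=U+0258 (starts at byte 3)
Byte[5]=D0: 2-byte lead, need 1 cont bytes. acc=0x10
Byte[6]=B7: continuation. acc=(acc<<6)|0x37=0x437
Completed: cp=U+0437 (starts at byte 5)
Byte[7]=56: 1-byte ASCII. cp=U+0056

Answer: U+527D U+0258 U+0437 U+0056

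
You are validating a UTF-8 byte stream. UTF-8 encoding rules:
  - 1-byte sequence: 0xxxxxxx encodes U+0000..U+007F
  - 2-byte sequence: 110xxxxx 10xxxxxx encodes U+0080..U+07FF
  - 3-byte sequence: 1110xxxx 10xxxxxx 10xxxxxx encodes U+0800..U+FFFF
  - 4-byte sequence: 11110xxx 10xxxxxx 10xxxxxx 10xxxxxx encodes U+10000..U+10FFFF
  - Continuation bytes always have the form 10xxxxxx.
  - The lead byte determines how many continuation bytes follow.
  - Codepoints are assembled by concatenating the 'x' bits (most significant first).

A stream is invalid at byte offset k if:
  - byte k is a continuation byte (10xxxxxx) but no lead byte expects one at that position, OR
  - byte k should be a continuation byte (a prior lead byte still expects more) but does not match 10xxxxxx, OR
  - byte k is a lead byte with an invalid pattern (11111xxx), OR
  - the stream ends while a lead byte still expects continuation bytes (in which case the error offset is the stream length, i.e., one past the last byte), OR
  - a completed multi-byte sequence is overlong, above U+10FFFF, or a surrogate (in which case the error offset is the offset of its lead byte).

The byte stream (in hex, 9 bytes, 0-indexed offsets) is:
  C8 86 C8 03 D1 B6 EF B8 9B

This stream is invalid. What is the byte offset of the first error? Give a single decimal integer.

Byte[0]=C8: 2-byte lead, need 1 cont bytes. acc=0x8
Byte[1]=86: continuation. acc=(acc<<6)|0x06=0x206
Completed: cp=U+0206 (starts at byte 0)
Byte[2]=C8: 2-byte lead, need 1 cont bytes. acc=0x8
Byte[3]=03: expected 10xxxxxx continuation. INVALID

Answer: 3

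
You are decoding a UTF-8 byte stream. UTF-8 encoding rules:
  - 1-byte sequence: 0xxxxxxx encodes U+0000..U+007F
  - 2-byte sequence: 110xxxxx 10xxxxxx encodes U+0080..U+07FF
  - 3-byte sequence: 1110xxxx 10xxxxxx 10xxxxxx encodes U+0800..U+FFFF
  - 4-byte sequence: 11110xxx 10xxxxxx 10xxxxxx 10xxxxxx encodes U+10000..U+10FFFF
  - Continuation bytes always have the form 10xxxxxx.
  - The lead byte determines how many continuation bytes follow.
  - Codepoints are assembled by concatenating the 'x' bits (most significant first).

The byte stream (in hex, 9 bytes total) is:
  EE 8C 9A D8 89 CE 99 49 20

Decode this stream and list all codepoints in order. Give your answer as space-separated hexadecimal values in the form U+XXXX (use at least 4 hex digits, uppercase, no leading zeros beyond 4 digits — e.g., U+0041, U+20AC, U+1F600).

Answer: U+E31A U+0609 U+0399 U+0049 U+0020

Derivation:
Byte[0]=EE: 3-byte lead, need 2 cont bytes. acc=0xE
Byte[1]=8C: continuation. acc=(acc<<6)|0x0C=0x38C
Byte[2]=9A: continuation. acc=(acc<<6)|0x1A=0xE31A
Completed: cp=U+E31A (starts at byte 0)
Byte[3]=D8: 2-byte lead, need 1 cont bytes. acc=0x18
Byte[4]=89: continuation. acc=(acc<<6)|0x09=0x609
Completed: cp=U+0609 (starts at byte 3)
Byte[5]=CE: 2-byte lead, need 1 cont bytes. acc=0xE
Byte[6]=99: continuation. acc=(acc<<6)|0x19=0x399
Completed: cp=U+0399 (starts at byte 5)
Byte[7]=49: 1-byte ASCII. cp=U+0049
Byte[8]=20: 1-byte ASCII. cp=U+0020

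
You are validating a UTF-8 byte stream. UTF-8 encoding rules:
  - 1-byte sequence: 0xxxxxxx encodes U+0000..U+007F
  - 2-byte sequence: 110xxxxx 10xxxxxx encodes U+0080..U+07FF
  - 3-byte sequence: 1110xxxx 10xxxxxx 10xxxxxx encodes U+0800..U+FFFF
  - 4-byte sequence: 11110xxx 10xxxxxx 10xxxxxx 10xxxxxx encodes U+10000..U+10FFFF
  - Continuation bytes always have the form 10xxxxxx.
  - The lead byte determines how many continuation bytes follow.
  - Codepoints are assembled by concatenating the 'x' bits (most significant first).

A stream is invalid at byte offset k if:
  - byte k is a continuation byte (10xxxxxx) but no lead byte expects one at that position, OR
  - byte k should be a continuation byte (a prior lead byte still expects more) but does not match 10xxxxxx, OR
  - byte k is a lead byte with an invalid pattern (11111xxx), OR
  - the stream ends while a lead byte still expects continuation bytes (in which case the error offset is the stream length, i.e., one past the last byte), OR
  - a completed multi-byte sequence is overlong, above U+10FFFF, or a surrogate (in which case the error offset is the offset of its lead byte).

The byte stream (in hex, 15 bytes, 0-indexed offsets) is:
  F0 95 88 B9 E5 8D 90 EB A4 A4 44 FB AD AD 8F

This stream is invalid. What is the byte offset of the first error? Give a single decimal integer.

Answer: 11

Derivation:
Byte[0]=F0: 4-byte lead, need 3 cont bytes. acc=0x0
Byte[1]=95: continuation. acc=(acc<<6)|0x15=0x15
Byte[2]=88: continuation. acc=(acc<<6)|0x08=0x548
Byte[3]=B9: continuation. acc=(acc<<6)|0x39=0x15239
Completed: cp=U+15239 (starts at byte 0)
Byte[4]=E5: 3-byte lead, need 2 cont bytes. acc=0x5
Byte[5]=8D: continuation. acc=(acc<<6)|0x0D=0x14D
Byte[6]=90: continuation. acc=(acc<<6)|0x10=0x5350
Completed: cp=U+5350 (starts at byte 4)
Byte[7]=EB: 3-byte lead, need 2 cont bytes. acc=0xB
Byte[8]=A4: continuation. acc=(acc<<6)|0x24=0x2E4
Byte[9]=A4: continuation. acc=(acc<<6)|0x24=0xB924
Completed: cp=U+B924 (starts at byte 7)
Byte[10]=44: 1-byte ASCII. cp=U+0044
Byte[11]=FB: INVALID lead byte (not 0xxx/110x/1110/11110)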